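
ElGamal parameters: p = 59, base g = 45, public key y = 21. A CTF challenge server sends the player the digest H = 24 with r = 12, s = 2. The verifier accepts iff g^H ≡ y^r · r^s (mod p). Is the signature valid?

Left side g^H mod p:
45^2 = 2025 ≡ 19
45^4 ≡ 19^2 = 361 ≡ 7
45^8 ≡ 7^2 = 49
45^16 ≡ 49^2 = 2401 ≡ 41
24 = 16 + 8, so 45^24 ≡ 41·49 ≡ 3 (mod 59)
Right side y^r · r^s mod p:
21^2 = 441 ≡ 28
21^4 ≡ 28^2 = 784 ≡ 17
21^8 ≡ 17^2 = 289 ≡ 53
12 = 8 + 4, so 21^12 ≡ 53·17 ≡ 16 (mod 59)
12^2 = 144 ≡ 26
16·26 = 416 ≡ 3 (mod 59)
3 ≡ 3 (mod 59), so the signature is genuine.

valid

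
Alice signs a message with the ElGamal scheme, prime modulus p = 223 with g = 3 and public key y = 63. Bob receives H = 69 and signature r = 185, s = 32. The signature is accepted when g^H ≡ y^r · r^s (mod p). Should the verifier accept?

reject

Left side g^H mod p:
3^2 = 9
3^4 ≡ 9^2 = 81
3^8 ≡ 81^2 = 6561 ≡ 94
3^16 ≡ 94^2 = 8836 ≡ 139
3^32 ≡ 139^2 = 19321 ≡ 143
3^64 ≡ 143^2 = 20449 ≡ 156
69 = 64 + 4 + 1, so 3^69 ≡ 156·81·3 ≡ 221 (mod 223)
Right side y^r · r^s mod p:
63^2 = 3969 ≡ 178
63^4 ≡ 178^2 = 31684 ≡ 18
63^8 ≡ 18^2 = 324 ≡ 101
63^16 ≡ 101^2 = 10201 ≡ 166
63^32 ≡ 166^2 = 27556 ≡ 127
63^64 ≡ 127^2 = 16129 ≡ 73
63^128 ≡ 73^2 = 5329 ≡ 200
185 = 128 + 32 + 16 + 8 + 1, so 63^185 ≡ 200·127·166·101·63 ≡ 39 (mod 223)
185^2 = 34225 ≡ 106
185^4 ≡ 106^2 = 11236 ≡ 86
185^8 ≡ 86^2 = 7396 ≡ 37
185^16 ≡ 37^2 = 1369 ≡ 31
185^32 ≡ 31^2 = 961 ≡ 69
39·69 = 2691 ≡ 15 (mod 223)
221 ≠ 15, so verification fails.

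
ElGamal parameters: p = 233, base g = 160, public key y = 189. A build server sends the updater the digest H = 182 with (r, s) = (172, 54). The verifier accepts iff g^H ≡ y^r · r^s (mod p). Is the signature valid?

Left side g^H mod p:
160^182 mod 233 = 33
Right side y^r · r^s mod p:
189^172 mod 233 = 231
172^54 mod 233 = 60
231·60 = 13860 ≡ 113 (mod 233)
33 ≠ 113, so verification fails.

invalid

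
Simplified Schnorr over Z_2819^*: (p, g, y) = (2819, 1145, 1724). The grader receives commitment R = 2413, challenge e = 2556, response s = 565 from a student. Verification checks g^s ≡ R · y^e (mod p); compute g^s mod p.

1145^2 = 1311025 ≡ 190
1145^4 ≡ 190^2 = 36100 ≡ 2272
1145^8 ≡ 2272^2 = 5161984 ≡ 395
1145^16 ≡ 395^2 = 156025 ≡ 980
1145^32 ≡ 980^2 = 960400 ≡ 1940
1145^64 ≡ 1940^2 = 3763600 ≡ 235
1145^128 ≡ 235^2 = 55225 ≡ 1664
1145^256 ≡ 1664^2 = 2768896 ≡ 638
1145^512 ≡ 638^2 = 407044 ≡ 1108
565 = 512 + 32 + 16 + 4 + 1, so 1145^565 ≡ 1108·1940·980·2272·1145 ≡ 2054 (mod 2819)

2054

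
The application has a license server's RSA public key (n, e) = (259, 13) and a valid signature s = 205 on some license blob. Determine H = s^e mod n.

s^2 ≡ 205^2 = 42025 ≡ 67
s^4 ≡ 67^2 = 4489 ≡ 86
s^8 ≡ 86^2 = 7396 ≡ 144
13 = 8 + 4 + 1, so s^13 ≡ 144·86·205 ≡ 2 (mod 259)

2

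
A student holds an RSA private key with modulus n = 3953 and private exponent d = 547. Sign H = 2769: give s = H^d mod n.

H^547 mod 3953 = 174

174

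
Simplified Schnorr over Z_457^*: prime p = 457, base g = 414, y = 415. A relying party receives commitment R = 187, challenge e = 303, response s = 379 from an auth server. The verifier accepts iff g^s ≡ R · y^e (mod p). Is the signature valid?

invalid

g^s mod p:
414^2 = 171396 ≡ 21
414^4 ≡ 21^2 = 441
414^8 ≡ 441^2 = 194481 ≡ 256
414^16 ≡ 256^2 = 65536 ≡ 185
414^32 ≡ 185^2 = 34225 ≡ 407
414^64 ≡ 407^2 = 165649 ≡ 215
414^128 ≡ 215^2 = 46225 ≡ 68
414^256 ≡ 68^2 = 4624 ≡ 54
379 = 256 + 64 + 32 + 16 + 8 + 2 + 1, so 414^379 ≡ 54·215·407·185·256·21·414 ≡ 372 (mod 457)
R · y^e mod p:
415^2 = 172225 ≡ 393
415^4 ≡ 393^2 = 154449 ≡ 440
415^8 ≡ 440^2 = 193600 ≡ 289
415^16 ≡ 289^2 = 83521 ≡ 347
415^32 ≡ 347^2 = 120409 ≡ 218
415^64 ≡ 218^2 = 47524 ≡ 453
415^128 ≡ 453^2 = 205209 ≡ 16
415^256 ≡ 16^2 = 256
303 = 256 + 32 + 8 + 4 + 2 + 1, so 415^303 ≡ 256·218·289·440·393·415 ≡ 272 (mod 457)
187·272 = 50864 ≡ 137 (mod 457)
372 ≠ 137; the check fails.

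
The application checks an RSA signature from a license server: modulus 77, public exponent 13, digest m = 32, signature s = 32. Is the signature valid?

valid

s^13 mod 77 = 32
32 = m, so the signature checks out.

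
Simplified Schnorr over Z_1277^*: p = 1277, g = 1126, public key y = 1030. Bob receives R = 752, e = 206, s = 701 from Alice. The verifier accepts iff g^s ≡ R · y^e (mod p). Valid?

no

g^s mod p:
1126^2 = 1267876 ≡ 1092
1126^4 ≡ 1092^2 = 1192464 ≡ 1023
1126^8 ≡ 1023^2 = 1046529 ≡ 666
1126^16 ≡ 666^2 = 443556 ≡ 437
1126^32 ≡ 437^2 = 190969 ≡ 696
1126^64 ≡ 696^2 = 484416 ≡ 433
1126^128 ≡ 433^2 = 187489 ≡ 1047
1126^256 ≡ 1047^2 = 1096209 ≡ 543
1126^512 ≡ 543^2 = 294849 ≡ 1139
701 = 512 + 128 + 32 + 16 + 8 + 4 + 1, so 1126^701 ≡ 1139·1047·696·437·666·1023·1126 ≡ 809 (mod 1277)
R · y^e mod p:
1030^2 = 1060900 ≡ 990
1030^4 ≡ 990^2 = 980100 ≡ 641
1030^8 ≡ 641^2 = 410881 ≡ 964
1030^16 ≡ 964^2 = 929296 ≡ 917
1030^32 ≡ 917^2 = 840889 ≡ 623
1030^64 ≡ 623^2 = 388129 ≡ 1198
1030^128 ≡ 1198^2 = 1435204 ≡ 1133
206 = 128 + 64 + 8 + 4 + 2, so 1030^206 ≡ 1133·1198·964·641·990 ≡ 623 (mod 1277)
752·623 = 468496 ≡ 1114 (mod 1277)
809 ≠ 1114; the check fails.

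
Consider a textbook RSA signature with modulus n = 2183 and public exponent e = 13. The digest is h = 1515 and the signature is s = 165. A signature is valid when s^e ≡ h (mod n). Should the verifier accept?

accept

Squares mod 2183: s^1≡165, s^2≡1029, s^4≡86, s^8≡847
13 = 8 + 4 + 1, so s^13 ≡ 847·86·165 ≡ 1515 (mod 2183)
s^13 mod 2183 = 1515 matches h.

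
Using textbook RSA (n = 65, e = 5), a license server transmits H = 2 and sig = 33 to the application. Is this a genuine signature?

Squares mod 65: sig^1≡33, sig^2≡49, sig^4≡61
5 = 4 + 1, so sig^5 ≡ 61·33 ≡ 63 (mod 65)
63 ≠ 2, so verification fails.

forged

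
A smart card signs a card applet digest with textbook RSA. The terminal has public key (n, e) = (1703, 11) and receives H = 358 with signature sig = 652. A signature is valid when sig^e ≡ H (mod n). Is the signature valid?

Squares mod 1703: sig^1≡652, sig^2≡1057, sig^4≡81, sig^8≡1452
11 = 8 + 2 + 1, so sig^11 ≡ 1452·1057·652 ≡ 358 (mod 1703)
sig^11 mod 1703 = 358 matches H.

valid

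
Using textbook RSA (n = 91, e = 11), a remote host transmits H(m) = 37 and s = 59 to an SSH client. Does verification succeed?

Squares mod 91: s^1≡59, s^2≡23, s^4≡74, s^8≡16
11 = 8 + 2 + 1, so s^11 ≡ 16·23·59 ≡ 54 (mod 91)
The recovered value 54 does not match the digest 37.

fails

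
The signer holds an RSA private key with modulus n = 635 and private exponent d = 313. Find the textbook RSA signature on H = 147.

147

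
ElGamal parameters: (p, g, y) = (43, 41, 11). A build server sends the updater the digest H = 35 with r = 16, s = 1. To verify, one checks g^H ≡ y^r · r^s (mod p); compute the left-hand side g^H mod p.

41^2 = 1681 ≡ 4
41^4 ≡ 4^2 = 16
41^8 ≡ 16^2 = 256 ≡ 41
41^16 ≡ 41^2 = 1681 ≡ 4
41^32 ≡ 4^2 = 16
35 = 32 + 2 + 1, so 41^35 ≡ 16·4·41 ≡ 1 (mod 43)

1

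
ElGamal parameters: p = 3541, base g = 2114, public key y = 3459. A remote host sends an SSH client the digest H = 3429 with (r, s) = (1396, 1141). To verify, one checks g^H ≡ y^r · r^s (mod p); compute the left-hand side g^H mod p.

Squares mod 3541: 2114^1≡2114, 2114^2≡254, 2114^4≡778, 2114^8≡3314, 2114^16≡1955, 2114^32≡1286, 2114^64≡149, 2114^128≡955, 2114^256≡1988, 2114^512≡388, 2114^1024≡1822, 2114^2048≡1767
3429 = 2048 + 1024 + 256 + 64 + 32 + 4 + 1, so 2114^3429 ≡ 1767·1822·1988·149·1286·778·2114 ≡ 2622 (mod 3541)

2622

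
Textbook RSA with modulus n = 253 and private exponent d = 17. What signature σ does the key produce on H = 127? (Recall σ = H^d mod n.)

239

Squares mod 253: H^1≡127, H^2≡190, H^4≡174, H^8≡169, H^16≡225
17 = 16 + 1, so H^17 ≡ 225·127 ≡ 239 (mod 253)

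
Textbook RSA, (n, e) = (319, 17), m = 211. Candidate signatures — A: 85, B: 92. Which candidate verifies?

Candidate A: Squares mod 319: 85^1≡85, 85^2≡207, 85^4≡103, 85^8≡82, 85^16≡25; 17 = 16 + 1, so 85^17 ≡ 25·85 ≡ 211 (mod 319)
  → matches m = 211
Candidate B: Squares mod 319: 92^1≡92, 92^2≡170, 92^4≡190, 92^8≡53, 92^16≡257; 17 = 16 + 1, so 92^17 ≡ 257·92 ≡ 38 (mod 319)

A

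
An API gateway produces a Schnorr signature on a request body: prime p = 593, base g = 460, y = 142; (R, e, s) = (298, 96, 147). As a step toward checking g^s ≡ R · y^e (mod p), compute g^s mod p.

460^2 = 211600 ≡ 492
460^4 ≡ 492^2 = 242064 ≡ 120
460^8 ≡ 120^2 = 14400 ≡ 168
460^16 ≡ 168^2 = 28224 ≡ 353
460^32 ≡ 353^2 = 124609 ≡ 79
460^64 ≡ 79^2 = 6241 ≡ 311
460^128 ≡ 311^2 = 96721 ≡ 62
147 = 128 + 16 + 2 + 1, so 460^147 ≡ 62·353·492·460 ≡ 63 (mod 593)

63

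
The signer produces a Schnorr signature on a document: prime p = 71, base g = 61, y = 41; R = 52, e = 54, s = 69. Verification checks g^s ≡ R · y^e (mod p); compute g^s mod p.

7

61^69 mod 71 = 7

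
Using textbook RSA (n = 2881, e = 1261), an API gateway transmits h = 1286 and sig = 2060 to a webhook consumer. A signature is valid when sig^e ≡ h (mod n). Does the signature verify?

verifies

sig^2 ≡ 2060^2 = 4243600 ≡ 2768
sig^4 ≡ 2768^2 = 7661824 ≡ 1245
sig^8 ≡ 1245^2 = 1550025 ≡ 47
sig^16 ≡ 47^2 = 2209
sig^32 ≡ 2209^2 = 4879681 ≡ 2148
sig^64 ≡ 2148^2 = 4613904 ≡ 1423
sig^128 ≡ 1423^2 = 2024929 ≡ 2467
sig^256 ≡ 2467^2 = 6086089 ≡ 1417
sig^512 ≡ 1417^2 = 2007889 ≡ 2713
sig^1024 ≡ 2713^2 = 7360369 ≡ 2295
1261 = 1024 + 128 + 64 + 32 + 8 + 4 + 1, so sig^1261 ≡ 2295·2467·1423·2148·47·1245·2060 ≡ 1286 (mod 2881)
Since 1286 equals the digest 1286, verification succeeds.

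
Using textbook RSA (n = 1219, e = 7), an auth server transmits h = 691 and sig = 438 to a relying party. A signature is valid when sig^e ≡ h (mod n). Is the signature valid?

Squares mod 1219: sig^1≡438, sig^2≡461, sig^4≡415
7 = 4 + 2 + 1, so sig^7 ≡ 415·461·438 ≡ 691 (mod 1219)
691 = h, so the signature checks out.

valid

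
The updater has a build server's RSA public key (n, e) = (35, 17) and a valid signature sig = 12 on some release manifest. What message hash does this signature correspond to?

17

Squares mod 35: sig^1≡12, sig^2≡4, sig^4≡16, sig^8≡11, sig^16≡16
17 = 16 + 1, so sig^17 ≡ 16·12 ≡ 17 (mod 35)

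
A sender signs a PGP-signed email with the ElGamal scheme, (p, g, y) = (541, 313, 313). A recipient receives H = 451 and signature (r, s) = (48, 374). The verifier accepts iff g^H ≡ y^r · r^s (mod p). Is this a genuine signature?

Left side g^H mod p:
313^451 mod 541 = 313
Right side y^r · r^s mod p:
313^48 mod 541 = 124
48^374 mod 541 = 124
124·124 = 15376 ≡ 228 (mod 541)
313 ≠ 228, so verification fails.

forged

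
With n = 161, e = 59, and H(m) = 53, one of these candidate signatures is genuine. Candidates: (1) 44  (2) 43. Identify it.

1

Candidate 1: Squares mod 161: 44^1≡44, 44^2≡4, 44^4≡16, 44^8≡95, 44^16≡9, 44^32≡81; 59 = 32 + 16 + 8 + 2 + 1, so 44^59 ≡ 81·9·95·4·44 ≡ 53 (mod 161)
  → matches H(m) = 53
Candidate 2: Squares mod 161: 43^1≡43, 43^2≡78, 43^4≡127, 43^8≡29, 43^16≡36, 43^32≡8; 59 = 32 + 16 + 8 + 2 + 1, so 43^59 ≡ 8·36·29·78·43 ≡ 57 (mod 161)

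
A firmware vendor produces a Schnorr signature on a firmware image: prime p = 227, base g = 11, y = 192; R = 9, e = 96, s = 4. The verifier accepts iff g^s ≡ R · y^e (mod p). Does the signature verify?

g^s mod p:
11^2 = 121
11^4 ≡ 121^2 = 14641 ≡ 113
R · y^e mod p:
192^2 = 36864 ≡ 90
192^4 ≡ 90^2 = 8100 ≡ 155
192^8 ≡ 155^2 = 24025 ≡ 190
192^16 ≡ 190^2 = 36100 ≡ 7
192^32 ≡ 7^2 = 49
192^64 ≡ 49^2 = 2401 ≡ 131
96 = 64 + 32, so 192^96 ≡ 131·49 ≡ 63 (mod 227)
9·63 = 567 ≡ 113 (mod 227)
113 ≡ 113 (mod 227); signature holds.

verifies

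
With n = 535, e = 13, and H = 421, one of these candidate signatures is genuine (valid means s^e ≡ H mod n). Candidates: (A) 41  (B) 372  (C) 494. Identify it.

Candidate A: Squares mod 535: 41^1≡41, 41^2≡76, 41^4≡426, 41^8≡111; 13 = 8 + 4 + 1, so 41^13 ≡ 111·426·41 ≡ 421 (mod 535)
  → matches H = 421
Candidate B: Squares mod 535: 372^1≡372, 372^2≡354, 372^4≡126, 372^8≡361; 13 = 8 + 4 + 1, so 372^13 ≡ 361·126·372 ≡ 347 (mod 535)
Candidate C: Squares mod 535: 494^1≡494, 494^2≡76, 494^4≡426, 494^8≡111; 13 = 8 + 4 + 1, so 494^13 ≡ 111·426·494 ≡ 114 (mod 535)

A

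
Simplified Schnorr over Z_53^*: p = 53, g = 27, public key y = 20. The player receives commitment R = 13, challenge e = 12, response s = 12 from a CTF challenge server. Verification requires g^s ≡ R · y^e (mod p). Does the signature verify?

verifies

g^s mod p:
Squares mod 53: 27^1≡27, 27^2≡40, 27^4≡10, 27^8≡47
12 = 8 + 4, so 27^12 ≡ 47·10 ≡ 46 (mod 53)
R · y^e mod p:
Squares mod 53: 20^1≡20, 20^2≡29, 20^4≡46, 20^8≡49
12 = 8 + 4, so 20^12 ≡ 49·46 ≡ 28 (mod 53)
13·28 = 364 ≡ 46 (mod 53)
46 ≡ 46 (mod 53); signature holds.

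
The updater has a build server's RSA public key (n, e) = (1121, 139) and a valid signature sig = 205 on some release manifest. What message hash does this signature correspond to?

48

Squares mod 1121: sig^1≡205, sig^2≡548, sig^4≡997, sig^8≡803, sig^16≡234, sig^32≡948, sig^64≡783, sig^128≡1023
139 = 128 + 8 + 2 + 1, so sig^139 ≡ 1023·803·548·205 ≡ 48 (mod 1121)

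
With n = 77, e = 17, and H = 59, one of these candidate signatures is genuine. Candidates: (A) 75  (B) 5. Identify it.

A

Candidate A: 75^2 = 5625 ≡ 4; 75^4 ≡ 4^2 = 16; 75^8 ≡ 16^2 = 256 ≡ 25; 75^16 ≡ 25^2 = 625 ≡ 9; 17 = 16 + 1, so 75^17 ≡ 9·75 ≡ 59 (mod 77)
  → matches H = 59
Candidate B: 5^2 = 25; 5^4 ≡ 25^2 = 625 ≡ 9; 5^8 ≡ 9^2 = 81 ≡ 4; 5^16 ≡ 4^2 = 16; 17 = 16 + 1, so 5^17 ≡ 16·5 ≡ 3 (mod 77)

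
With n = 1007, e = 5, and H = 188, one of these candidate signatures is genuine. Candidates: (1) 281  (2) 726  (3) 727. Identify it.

2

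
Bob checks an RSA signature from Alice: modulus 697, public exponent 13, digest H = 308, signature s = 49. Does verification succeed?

passes

s^2 ≡ 49^2 = 2401 ≡ 310
s^4 ≡ 310^2 = 96100 ≡ 611
s^8 ≡ 611^2 = 373321 ≡ 426
13 = 8 + 4 + 1, so s^13 ≡ 426·611·49 ≡ 308 (mod 697)
Since 308 equals the digest 308, verification succeeds.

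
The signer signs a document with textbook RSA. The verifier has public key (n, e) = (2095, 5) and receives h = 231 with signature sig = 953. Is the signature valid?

sig^2 ≡ 953^2 = 908209 ≡ 1074
sig^4 ≡ 1074^2 = 1153476 ≡ 1226
5 = 4 + 1, so sig^5 ≡ 1226·953 ≡ 1463 (mod 2095)
sig^5 mod 2095 = 1463, but h = 231.

invalid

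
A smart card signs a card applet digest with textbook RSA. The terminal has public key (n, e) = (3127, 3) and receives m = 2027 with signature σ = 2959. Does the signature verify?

σ^3 mod 3127 = 2027
2027 = m, so the signature checks out.

verifies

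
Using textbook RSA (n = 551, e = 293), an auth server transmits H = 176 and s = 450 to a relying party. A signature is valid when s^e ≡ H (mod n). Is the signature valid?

s^2 ≡ 450^2 = 202500 ≡ 283
s^4 ≡ 283^2 = 80089 ≡ 194
s^8 ≡ 194^2 = 37636 ≡ 168
s^16 ≡ 168^2 = 28224 ≡ 123
s^32 ≡ 123^2 = 15129 ≡ 252
s^64 ≡ 252^2 = 63504 ≡ 139
s^128 ≡ 139^2 = 19321 ≡ 36
s^256 ≡ 36^2 = 1296 ≡ 194
293 = 256 + 32 + 4 + 1, so s^293 ≡ 194·252·194·450 ≡ 375 (mod 551)
The recovered value 375 does not match the digest 176.

invalid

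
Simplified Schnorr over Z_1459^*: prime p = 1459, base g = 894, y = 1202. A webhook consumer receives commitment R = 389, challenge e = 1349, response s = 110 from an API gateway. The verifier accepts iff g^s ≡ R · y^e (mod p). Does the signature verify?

does not verify

g^s mod p:
Squares mod 1459: 894^1≡894, 894^2≡1163, 894^4≡76, 894^8≡1399, 894^16≡682, 894^32≡1162, 894^64≡669
110 = 64 + 32 + 8 + 4 + 2, so 894^110 ≡ 669·1162·1399·76·1163 ≡ 1300 (mod 1459)
R · y^e mod p:
Squares mod 1459: 1202^1≡1202, 1202^2≡394, 1202^4≡582, 1202^8≡236, 1202^16≡254, 1202^32≡320, 1202^64≡270, 1202^128≡1409, 1202^256≡1041, 1202^512≡1103, 1202^1024≡1262
1349 = 1024 + 256 + 64 + 4 + 1, so 1202^1349 ≡ 1262·1041·270·582·1202 ≡ 881 (mod 1459)
389·881 = 342709 ≡ 1303 (mod 1459)
1300 ≠ 1303; the check fails.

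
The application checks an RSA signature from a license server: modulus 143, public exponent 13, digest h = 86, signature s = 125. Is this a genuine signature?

s^2 ≡ 125^2 = 15625 ≡ 38
s^4 ≡ 38^2 = 1444 ≡ 14
s^8 ≡ 14^2 = 196 ≡ 53
13 = 8 + 4 + 1, so s^13 ≡ 53·14·125 ≡ 86 (mod 143)
s^13 mod 143 = 86 matches h.

genuine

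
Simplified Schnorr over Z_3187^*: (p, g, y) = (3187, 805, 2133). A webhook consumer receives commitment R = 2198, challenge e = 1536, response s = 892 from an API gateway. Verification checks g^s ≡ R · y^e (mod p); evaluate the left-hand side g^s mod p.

Squares mod 3187: 805^1≡805, 805^2≡1064, 805^4≡711, 805^8≡1975, 805^16≡2924, 805^32≡2242, 805^64≡665, 805^128≡2419, 805^256≡229, 805^512≡1449
892 = 512 + 256 + 64 + 32 + 16 + 8 + 4, so 805^892 ≡ 1449·229·665·2242·2924·1975·711 ≡ 1789 (mod 3187)

1789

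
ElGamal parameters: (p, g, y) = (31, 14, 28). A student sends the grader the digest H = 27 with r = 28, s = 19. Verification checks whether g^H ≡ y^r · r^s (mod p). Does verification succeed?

fails

Left side g^H mod p:
14^2 = 196 ≡ 10
14^4 ≡ 10^2 = 100 ≡ 7
14^8 ≡ 7^2 = 49 ≡ 18
14^16 ≡ 18^2 = 324 ≡ 14
27 = 16 + 8 + 2 + 1, so 14^27 ≡ 14·18·10·14 ≡ 2 (mod 31)
Right side y^r · r^s mod p:
28^2 = 784 ≡ 9
28^4 ≡ 9^2 = 81 ≡ 19
28^8 ≡ 19^2 = 361 ≡ 20
28^16 ≡ 20^2 = 400 ≡ 28
28 = 16 + 8 + 4, so 28^28 ≡ 28·20·19 ≡ 7 (mod 31)
28^2 = 784 ≡ 9
28^4 ≡ 9^2 = 81 ≡ 19
28^8 ≡ 19^2 = 361 ≡ 20
28^16 ≡ 20^2 = 400 ≡ 28
19 = 16 + 2 + 1, so 28^19 ≡ 28·9·28 ≡ 19 (mod 31)
7·19 = 133 ≡ 9 (mod 31)
2 ≠ 9, so verification fails.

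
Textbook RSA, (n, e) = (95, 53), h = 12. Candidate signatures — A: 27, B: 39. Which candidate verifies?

A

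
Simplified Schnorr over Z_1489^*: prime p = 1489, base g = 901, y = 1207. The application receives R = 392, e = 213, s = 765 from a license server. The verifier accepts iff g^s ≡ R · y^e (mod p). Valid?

no

g^s mod p:
901^765 mod 1489 = 836
R · y^e mod p:
1207^213 mod 1489 = 588
392·588 = 230496 ≡ 1190 (mod 1489)
836 ≠ 1190; the check fails.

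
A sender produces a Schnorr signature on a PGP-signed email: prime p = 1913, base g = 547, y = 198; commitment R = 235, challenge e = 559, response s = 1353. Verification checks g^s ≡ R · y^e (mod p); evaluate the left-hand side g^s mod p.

1471

Squares mod 1913: 547^1≡547, 547^2≡781, 547^4≡1627, 547^8≡1450, 547^16≡113, 547^32≡1291, 547^64≡458, 547^128≡1247, 547^256≡1653, 547^512≡645, 547^1024≡904
1353 = 1024 + 256 + 64 + 8 + 1, so 547^1353 ≡ 904·1653·458·1450·547 ≡ 1471 (mod 1913)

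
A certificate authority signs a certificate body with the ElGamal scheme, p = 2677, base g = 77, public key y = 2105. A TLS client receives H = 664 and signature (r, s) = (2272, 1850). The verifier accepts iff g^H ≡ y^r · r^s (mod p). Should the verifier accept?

reject

Left side g^H mod p:
77^2 = 5929 ≡ 575
77^4 ≡ 575^2 = 330625 ≡ 1354
77^8 ≡ 1354^2 = 1833316 ≡ 2248
77^16 ≡ 2248^2 = 5053504 ≡ 2005
77^32 ≡ 2005^2 = 4020025 ≡ 1848
77^64 ≡ 1848^2 = 3415104 ≡ 1929
77^128 ≡ 1929^2 = 3721041 ≡ 11
77^256 ≡ 11^2 = 121
77^512 ≡ 121^2 = 14641 ≡ 1256
664 = 512 + 128 + 16 + 8, so 77^664 ≡ 1256·11·2005·2248 ≡ 1850 (mod 2677)
Right side y^r · r^s mod p:
2105^2 = 4431025 ≡ 590
2105^4 ≡ 590^2 = 348100 ≡ 90
2105^8 ≡ 90^2 = 8100 ≡ 69
2105^16 ≡ 69^2 = 4761 ≡ 2084
2105^32 ≡ 2084^2 = 4343056 ≡ 962
2105^64 ≡ 962^2 = 925444 ≡ 1879
2105^128 ≡ 1879^2 = 3530641 ≡ 2355
2105^256 ≡ 2355^2 = 5546025 ≡ 1958
2105^512 ≡ 1958^2 = 3833764 ≡ 300
2105^1024 ≡ 300^2 = 90000 ≡ 1659
2105^2048 ≡ 1659^2 = 2752281 ≡ 325
2272 = 2048 + 128 + 64 + 32, so 2105^2272 ≡ 325·2355·1879·962 ≡ 1385 (mod 2677)
2272^2 = 5161984 ≡ 728
2272^4 ≡ 728^2 = 529984 ≡ 2615
2272^8 ≡ 2615^2 = 6838225 ≡ 1167
2272^16 ≡ 1167^2 = 1361889 ≡ 1973
2272^32 ≡ 1973^2 = 3892729 ≡ 371
2272^64 ≡ 371^2 = 137641 ≡ 1114
2272^128 ≡ 1114^2 = 1240996 ≡ 1545
2272^256 ≡ 1545^2 = 2387025 ≡ 1818
2272^512 ≡ 1818^2 = 3305124 ≡ 1706
2272^1024 ≡ 1706^2 = 2910436 ≡ 537
1850 = 1024 + 512 + 256 + 32 + 16 + 8 + 2, so 2272^1850 ≡ 537·1706·1818·371·1973·1167·728 ≡ 971 (mod 2677)
1385·971 = 1344835 ≡ 981 (mod 2677)
1850 ≠ 981, so verification fails.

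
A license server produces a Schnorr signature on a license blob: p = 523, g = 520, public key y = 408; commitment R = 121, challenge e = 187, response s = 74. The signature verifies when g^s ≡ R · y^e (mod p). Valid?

no

g^s mod p:
520^2 = 270400 ≡ 9
520^4 ≡ 9^2 = 81
520^8 ≡ 81^2 = 6561 ≡ 285
520^16 ≡ 285^2 = 81225 ≡ 160
520^32 ≡ 160^2 = 25600 ≡ 496
520^64 ≡ 496^2 = 246016 ≡ 206
74 = 64 + 8 + 2, so 520^74 ≡ 206·285·9 ≡ 160 (mod 523)
R · y^e mod p:
408^2 = 166464 ≡ 150
408^4 ≡ 150^2 = 22500 ≡ 11
408^8 ≡ 11^2 = 121
408^16 ≡ 121^2 = 14641 ≡ 520
408^32 ≡ 520^2 = 270400 ≡ 9
408^64 ≡ 9^2 = 81
408^128 ≡ 81^2 = 6561 ≡ 285
187 = 128 + 32 + 16 + 8 + 2 + 1, so 408^187 ≡ 285·9·520·121·150·408 ≡ 174 (mod 523)
121·174 = 21054 ≡ 134 (mod 523)
160 ≠ 134; the check fails.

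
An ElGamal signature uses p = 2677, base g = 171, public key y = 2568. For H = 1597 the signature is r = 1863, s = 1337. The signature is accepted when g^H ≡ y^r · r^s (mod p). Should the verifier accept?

accept

Left side g^H mod p:
Squares mod 2677: 171^1≡171, 171^2≡2471, 171^4≡2281, 171^8≡1550, 171^16≡1231, 171^32≡179, 171^64≡2594, 171^128≡1535, 171^256≡465, 171^512≡2065, 171^1024≡2441
1597 = 1024 + 512 + 32 + 16 + 8 + 4 + 1, so 171^1597 ≡ 2441·2065·179·1231·1550·2281·171 ≡ 473 (mod 2677)
Right side y^r · r^s mod p:
Squares mod 2677: 2568^1≡2568, 2568^2≡1173, 2568^4≡2628, 2568^8≡2401, 2568^16≡1220, 2568^32≡2665, 2568^64≡144, 2568^128≡1997, 2568^256≡1956, 2568^512≡503, 2568^1024≡1371
1863 = 1024 + 512 + 256 + 64 + 4 + 2 + 1, so 2568^1863 ≡ 1371·503·1956·144·2628·1173·2568 ≡ 466 (mod 2677)
Squares mod 2677: 1863^1≡1863, 1863^2≡1377, 1863^4≡813, 1863^8≡2427, 1863^16≡929, 1863^32≡1047, 1863^64≡1316, 1863^128≡2514, 1863^256≡2476, 1863^512≡246, 1863^1024≡1622
1337 = 1024 + 256 + 32 + 16 + 8 + 1, so 1863^1337 ≡ 1622·2476·1047·929·2427·1863 ≡ 1891 (mod 2677)
466·1891 = 881206 ≡ 473 (mod 2677)
473 ≡ 473 (mod 2677), so the signature is genuine.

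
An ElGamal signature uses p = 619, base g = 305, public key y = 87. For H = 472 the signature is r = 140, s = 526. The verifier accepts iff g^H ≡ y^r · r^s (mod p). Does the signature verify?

Left side g^H mod p:
305^2 = 93025 ≡ 175
305^4 ≡ 175^2 = 30625 ≡ 294
305^8 ≡ 294^2 = 86436 ≡ 395
305^16 ≡ 395^2 = 156025 ≡ 37
305^32 ≡ 37^2 = 1369 ≡ 131
305^64 ≡ 131^2 = 17161 ≡ 448
305^128 ≡ 448^2 = 200704 ≡ 148
305^256 ≡ 148^2 = 21904 ≡ 239
472 = 256 + 128 + 64 + 16 + 8, so 305^472 ≡ 239·148·448·37·395 ≡ 204 (mod 619)
Right side y^r · r^s mod p:
87^2 = 7569 ≡ 141
87^4 ≡ 141^2 = 19881 ≡ 73
87^8 ≡ 73^2 = 5329 ≡ 377
87^16 ≡ 377^2 = 142129 ≡ 378
87^32 ≡ 378^2 = 142884 ≡ 514
87^64 ≡ 514^2 = 264196 ≡ 502
87^128 ≡ 502^2 = 252004 ≡ 71
140 = 128 + 8 + 4, so 87^140 ≡ 71·377·73 ≡ 427 (mod 619)
140^2 = 19600 ≡ 411
140^4 ≡ 411^2 = 168921 ≡ 553
140^8 ≡ 553^2 = 305809 ≡ 23
140^16 ≡ 23^2 = 529
140^32 ≡ 529^2 = 279841 ≡ 53
140^64 ≡ 53^2 = 2809 ≡ 333
140^128 ≡ 333^2 = 110889 ≡ 88
140^256 ≡ 88^2 = 7744 ≡ 316
140^512 ≡ 316^2 = 99856 ≡ 197
526 = 512 + 8 + 4 + 2, so 140^526 ≡ 197·23·553·411 ≡ 115 (mod 619)
427·115 = 49105 ≡ 204 (mod 619)
204 ≡ 204 (mod 619), so the signature is genuine.

verifies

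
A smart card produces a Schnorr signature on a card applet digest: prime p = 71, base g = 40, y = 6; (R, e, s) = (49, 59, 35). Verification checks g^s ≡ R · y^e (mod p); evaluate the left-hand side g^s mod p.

40^2 = 1600 ≡ 38
40^4 ≡ 38^2 = 1444 ≡ 24
40^8 ≡ 24^2 = 576 ≡ 8
40^16 ≡ 8^2 = 64
40^32 ≡ 64^2 = 4096 ≡ 49
35 = 32 + 2 + 1, so 40^35 ≡ 49·38·40 ≡ 1 (mod 71)

1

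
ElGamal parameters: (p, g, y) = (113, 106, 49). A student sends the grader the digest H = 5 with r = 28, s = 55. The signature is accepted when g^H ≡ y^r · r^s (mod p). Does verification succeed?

Left side g^H mod p:
106^2 = 11236 ≡ 49
106^4 ≡ 49^2 = 2401 ≡ 28
5 = 4 + 1, so 106^5 ≡ 28·106 ≡ 30 (mod 113)
Right side y^r · r^s mod p:
49^2 = 2401 ≡ 28
49^4 ≡ 28^2 = 784 ≡ 106
49^8 ≡ 106^2 = 11236 ≡ 49
49^16 ≡ 49^2 = 2401 ≡ 28
28 = 16 + 8 + 4, so 49^28 ≡ 28·49·106 ≡ 1 (mod 113)
28^2 = 784 ≡ 106
28^4 ≡ 106^2 = 11236 ≡ 49
28^8 ≡ 49^2 = 2401 ≡ 28
28^16 ≡ 28^2 = 784 ≡ 106
28^32 ≡ 106^2 = 11236 ≡ 49
55 = 32 + 16 + 4 + 2 + 1, so 28^55 ≡ 49·106·49·106·28 ≡ 109 (mod 113)
1·109 = 109 ≡ 109 (mod 113)
30 ≠ 109, so verification fails.

fails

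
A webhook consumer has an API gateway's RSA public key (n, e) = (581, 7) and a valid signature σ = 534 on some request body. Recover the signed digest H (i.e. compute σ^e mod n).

114

σ^2 ≡ 534^2 = 285156 ≡ 466
σ^4 ≡ 466^2 = 217156 ≡ 443
7 = 4 + 2 + 1, so σ^7 ≡ 443·466·534 ≡ 114 (mod 581)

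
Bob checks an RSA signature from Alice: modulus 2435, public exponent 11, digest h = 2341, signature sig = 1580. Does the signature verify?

does not verify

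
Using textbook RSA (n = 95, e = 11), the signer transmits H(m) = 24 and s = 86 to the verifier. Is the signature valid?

Squares mod 95: s^1≡86, s^2≡81, s^4≡6, s^8≡36
11 = 8 + 2 + 1, so s^11 ≡ 36·81·86 ≡ 71 (mod 95)
The recovered value 71 does not match the digest 24.

invalid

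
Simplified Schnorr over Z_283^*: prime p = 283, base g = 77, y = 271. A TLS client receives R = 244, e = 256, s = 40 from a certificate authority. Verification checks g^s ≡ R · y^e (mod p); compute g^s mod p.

Squares mod 283: 77^1≡77, 77^2≡269, 77^4≡196, 77^8≡211, 77^16≡90, 77^32≡176
40 = 32 + 8, so 77^40 ≡ 176·211 ≡ 63 (mod 283)

63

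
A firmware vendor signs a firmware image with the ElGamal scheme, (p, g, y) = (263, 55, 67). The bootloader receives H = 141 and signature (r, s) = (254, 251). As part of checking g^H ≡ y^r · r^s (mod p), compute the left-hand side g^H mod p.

189

55^2 = 3025 ≡ 132
55^4 ≡ 132^2 = 17424 ≡ 66
55^8 ≡ 66^2 = 4356 ≡ 148
55^16 ≡ 148^2 = 21904 ≡ 75
55^32 ≡ 75^2 = 5625 ≡ 102
55^64 ≡ 102^2 = 10404 ≡ 147
55^128 ≡ 147^2 = 21609 ≡ 43
141 = 128 + 8 + 4 + 1, so 55^141 ≡ 43·148·66·55 ≡ 189 (mod 263)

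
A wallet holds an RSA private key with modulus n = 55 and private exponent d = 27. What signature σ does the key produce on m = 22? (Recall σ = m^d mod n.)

m^2 ≡ 22^2 = 484 ≡ 44
m^4 ≡ 44^2 = 1936 ≡ 11
m^8 ≡ 11^2 = 121 ≡ 11
m^16 ≡ 11^2 = 121 ≡ 11
27 = 16 + 8 + 2 + 1, so m^27 ≡ 11·11·44·22 ≡ 33 (mod 55)

33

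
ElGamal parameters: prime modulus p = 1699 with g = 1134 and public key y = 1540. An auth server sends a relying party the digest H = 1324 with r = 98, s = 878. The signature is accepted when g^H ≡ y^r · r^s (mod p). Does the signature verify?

Left side g^H mod p:
Squares mod 1699: 1134^1≡1134, 1134^2≡1512, 1134^4≡989, 1134^8≡1196, 1134^16≡1557, 1134^32≡1475, 1134^64≡905, 1134^128≡107, 1134^256≡1255, 1134^512≡52, 1134^1024≡1005
1324 = 1024 + 256 + 32 + 8 + 4, so 1134^1324 ≡ 1005·1255·1475·1196·989 ≡ 222 (mod 1699)
Right side y^r · r^s mod p:
Squares mod 1699: 1540^1≡1540, 1540^2≡1495, 1540^4≡840, 1540^8≡515, 1540^16≡181, 1540^32≡480, 1540^64≡1035
98 = 64 + 32 + 2, so 1540^98 ≡ 1035·480·1495 ≡ 1548 (mod 1699)
Squares mod 1699: 98^1≡98, 98^2≡1109, 98^4≡1504, 98^8≡647, 98^16≡655, 98^32≡877, 98^64≡1181, 98^128≡1581, 98^256≡332, 98^512≡1488
878 = 512 + 256 + 64 + 32 + 8 + 4 + 2, so 98^878 ≡ 1488·332·1181·877·647·1504·1109 ≡ 1495 (mod 1699)
1548·1495 = 2314260 ≡ 222 (mod 1699)
222 ≡ 222 (mod 1699), so the signature is genuine.

verifies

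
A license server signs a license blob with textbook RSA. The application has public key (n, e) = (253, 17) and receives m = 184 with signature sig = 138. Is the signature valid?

sig^17 mod 253 = 184
Since 184 equals the digest 184, verification succeeds.

valid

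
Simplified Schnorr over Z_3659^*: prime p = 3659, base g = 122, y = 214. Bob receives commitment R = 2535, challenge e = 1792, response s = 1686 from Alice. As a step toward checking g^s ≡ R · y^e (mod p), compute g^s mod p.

3603

122^2 = 14884 ≡ 248
122^4 ≡ 248^2 = 61504 ≡ 2960
122^8 ≡ 2960^2 = 8761600 ≡ 1954
122^16 ≡ 1954^2 = 3818116 ≡ 1779
122^32 ≡ 1779^2 = 3164841 ≡ 3465
122^64 ≡ 3465^2 = 12006225 ≡ 1046
122^128 ≡ 1046^2 = 1094116 ≡ 75
122^256 ≡ 75^2 = 5625 ≡ 1966
122^512 ≡ 1966^2 = 3865156 ≡ 1252
122^1024 ≡ 1252^2 = 1567504 ≡ 1452
1686 = 1024 + 512 + 128 + 16 + 4 + 2, so 122^1686 ≡ 1452·1252·75·1779·2960·248 ≡ 3603 (mod 3659)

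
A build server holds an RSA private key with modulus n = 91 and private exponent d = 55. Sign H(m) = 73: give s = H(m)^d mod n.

(H(m))^2 ≡ 73^2 = 5329 ≡ 51
(H(m))^4 ≡ 51^2 = 2601 ≡ 53
(H(m))^8 ≡ 53^2 = 2809 ≡ 79
(H(m))^16 ≡ 79^2 = 6241 ≡ 53
(H(m))^32 ≡ 53^2 = 2809 ≡ 79
55 = 32 + 16 + 4 + 2 + 1, so (H(m))^55 ≡ 79·53·53·51·73 ≡ 31 (mod 91)

31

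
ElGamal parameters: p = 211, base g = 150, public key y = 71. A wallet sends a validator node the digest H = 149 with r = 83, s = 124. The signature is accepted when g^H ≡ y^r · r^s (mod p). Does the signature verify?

verifies

Left side g^H mod p:
150^149 mod 211 = 83
Right side y^r · r^s mod p:
71^83 mod 211 = 55
83^124 mod 211 = 201
55·201 = 11055 ≡ 83 (mod 211)
83 ≡ 83 (mod 211), so the signature is genuine.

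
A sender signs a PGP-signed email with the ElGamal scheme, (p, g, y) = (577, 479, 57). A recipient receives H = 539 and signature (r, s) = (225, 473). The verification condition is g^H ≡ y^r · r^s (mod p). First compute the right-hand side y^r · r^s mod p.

49

Squares mod 577: 57^1≡57, 57^2≡364, 57^4≡363, 57^8≡213, 57^16≡363, 57^32≡213, 57^64≡363, 57^128≡213
225 = 128 + 64 + 32 + 1, so 57^225 ≡ 213·363·213·57 ≡ 24 (mod 577)
Squares mod 577: 225^1≡225, 225^2≡426, 225^4≡298, 225^8≡523, 225^16≡31, 225^32≡384, 225^64≡321, 225^128≡335, 225^256≡287
473 = 256 + 128 + 64 + 16 + 8 + 1, so 225^473 ≡ 287·335·321·31·523·225 ≡ 555 (mod 577)
y^r · r^s ≡ 24·555 = 13320 ≡ 49 (mod 577)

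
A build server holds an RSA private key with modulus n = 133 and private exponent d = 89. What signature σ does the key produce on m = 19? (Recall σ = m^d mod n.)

m^2 ≡ 19^2 = 361 ≡ 95
m^4 ≡ 95^2 = 9025 ≡ 114
m^8 ≡ 114^2 = 12996 ≡ 95
m^16 ≡ 95^2 = 9025 ≡ 114
m^32 ≡ 114^2 = 12996 ≡ 95
m^64 ≡ 95^2 = 9025 ≡ 114
89 = 64 + 16 + 8 + 1, so m^89 ≡ 114·114·95·19 ≡ 38 (mod 133)

38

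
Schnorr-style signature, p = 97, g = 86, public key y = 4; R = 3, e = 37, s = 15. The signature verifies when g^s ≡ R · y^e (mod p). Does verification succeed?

g^s mod p:
Squares mod 97: 86^1≡86, 86^2≡24, 86^4≡91, 86^8≡36
15 = 8 + 4 + 2 + 1, so 86^15 ≡ 36·91·24·86 ≡ 85 (mod 97)
R · y^e mod p:
Squares mod 97: 4^1≡4, 4^2≡16, 4^4≡62, 4^8≡61, 4^16≡35, 4^32≡61
37 = 32 + 4 + 1, so 4^37 ≡ 61·62·4 ≡ 93 (mod 97)
3·93 = 279 ≡ 85 (mod 97)
85 ≡ 85 (mod 97); signature holds.

passes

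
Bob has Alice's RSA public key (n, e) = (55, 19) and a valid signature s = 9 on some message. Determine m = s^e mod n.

s^2 ≡ 9^2 = 81 ≡ 26
s^4 ≡ 26^2 = 676 ≡ 16
s^8 ≡ 16^2 = 256 ≡ 36
s^16 ≡ 36^2 = 1296 ≡ 31
19 = 16 + 2 + 1, so s^19 ≡ 31·26·9 ≡ 49 (mod 55)

49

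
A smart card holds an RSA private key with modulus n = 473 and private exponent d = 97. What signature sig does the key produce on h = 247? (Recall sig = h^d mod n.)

168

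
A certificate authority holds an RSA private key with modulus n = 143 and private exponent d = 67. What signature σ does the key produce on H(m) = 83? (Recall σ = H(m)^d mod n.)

(H(m))^2 ≡ 83^2 = 6889 ≡ 25
(H(m))^4 ≡ 25^2 = 625 ≡ 53
(H(m))^8 ≡ 53^2 = 2809 ≡ 92
(H(m))^16 ≡ 92^2 = 8464 ≡ 27
(H(m))^32 ≡ 27^2 = 729 ≡ 14
(H(m))^64 ≡ 14^2 = 196 ≡ 53
67 = 64 + 2 + 1, so (H(m))^67 ≡ 53·25·83 ≡ 8 (mod 143)

8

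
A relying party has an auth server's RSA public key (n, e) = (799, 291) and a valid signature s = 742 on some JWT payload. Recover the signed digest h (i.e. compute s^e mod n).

430

s^2 ≡ 742^2 = 550564 ≡ 53
s^4 ≡ 53^2 = 2809 ≡ 412
s^8 ≡ 412^2 = 169744 ≡ 356
s^16 ≡ 356^2 = 126736 ≡ 494
s^32 ≡ 494^2 = 244036 ≡ 341
s^64 ≡ 341^2 = 116281 ≡ 426
s^128 ≡ 426^2 = 181476 ≡ 103
s^256 ≡ 103^2 = 10609 ≡ 222
291 = 256 + 32 + 2 + 1, so s^291 ≡ 222·341·53·742 ≡ 430 (mod 799)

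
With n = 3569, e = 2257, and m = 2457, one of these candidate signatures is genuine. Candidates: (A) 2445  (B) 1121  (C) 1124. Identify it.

Candidate A: Squares mod 3569: 2445^1≡2445, 2445^2≡3519, 2445^4≡2500, 2445^8≡681, 2445^16≡3360, 2445^32≡853, 2445^64≡3102, 2445^128≡380, 2445^256≡1640, 2445^512≡2143, 2445^1024≡2715, 2445^2048≡1240; 2257 = 2048 + 128 + 64 + 16 + 1, so 2445^2257 ≡ 1240·380·3102·3360·2445 ≡ 1112 (mod 3569)
Candidate B: Squares mod 3569: 1121^1≡1121, 1121^2≡353, 1121^4≡3263, 1121^8≡842, 1121^16≡2302, 1121^32≡2808, 1121^64≡943, 1121^128≡568, 1121^256≡1414, 1121^512≡756, 1121^1024≡496, 1121^2048≡3324; 2257 = 2048 + 128 + 64 + 16 + 1, so 1121^2257 ≡ 3324·568·943·2302·1121 ≡ 2054 (mod 3569)
Candidate C: Squares mod 3569: 1124^1≡1124, 1124^2≡3519, 1124^4≡2500, 1124^8≡681, 1124^16≡3360, 1124^32≡853, 1124^64≡3102, 1124^128≡380, 1124^256≡1640, 1124^512≡2143, 1124^1024≡2715, 1124^2048≡1240; 2257 = 2048 + 128 + 64 + 16 + 1, so 1124^2257 ≡ 1240·380·3102·3360·1124 ≡ 2457 (mod 3569)
  → matches m = 2457

C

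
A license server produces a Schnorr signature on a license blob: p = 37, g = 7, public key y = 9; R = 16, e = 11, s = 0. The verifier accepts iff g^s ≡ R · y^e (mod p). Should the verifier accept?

accept

g^s mod p:
7^0 mod 37 = 1
R · y^e mod p:
9^11 mod 37 = 7
16·7 = 112 ≡ 1 (mod 37)
1 ≡ 1 (mod 37); signature holds.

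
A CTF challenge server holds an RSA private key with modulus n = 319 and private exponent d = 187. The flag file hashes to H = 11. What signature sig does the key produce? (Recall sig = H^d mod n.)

44

H^2 ≡ 11^2 = 121
H^4 ≡ 121^2 = 14641 ≡ 286
H^8 ≡ 286^2 = 81796 ≡ 132
H^16 ≡ 132^2 = 17424 ≡ 198
H^32 ≡ 198^2 = 39204 ≡ 286
H^64 ≡ 286^2 = 81796 ≡ 132
H^128 ≡ 132^2 = 17424 ≡ 198
187 = 128 + 32 + 16 + 8 + 2 + 1, so H^187 ≡ 198·286·198·132·121·11 ≡ 44 (mod 319)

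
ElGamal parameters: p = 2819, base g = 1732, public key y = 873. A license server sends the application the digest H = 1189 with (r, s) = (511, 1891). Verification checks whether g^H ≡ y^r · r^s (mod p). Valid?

no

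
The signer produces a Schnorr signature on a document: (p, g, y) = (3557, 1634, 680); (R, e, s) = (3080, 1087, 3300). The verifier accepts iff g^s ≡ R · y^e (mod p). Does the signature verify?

does not verify

g^s mod p:
Squares mod 3557: 1634^1≡1634, 1634^2≡2206, 1634^4≡460, 1634^8≡1737, 1634^16≡833, 1634^32≡274, 1634^64≡379, 1634^128≡1361, 1634^256≡2681, 1634^512≡2621, 1634^1024≡1074, 1634^2048≡1008
3300 = 2048 + 1024 + 128 + 64 + 32 + 4, so 1634^3300 ≡ 1008·1074·1361·379·274·460 ≡ 1141 (mod 3557)
R · y^e mod p:
Squares mod 3557: 680^1≡680, 680^2≡3547, 680^4≡100, 680^8≡2886, 680^16≡2059, 680^32≡3094, 680^64≡949, 680^128≡680, 680^256≡3547, 680^512≡100, 680^1024≡2886
1087 = 1024 + 32 + 16 + 8 + 4 + 2 + 1, so 680^1087 ≡ 2886·3094·2059·2886·100·3547·680 ≡ 1611 (mod 3557)
3080·1611 = 4961880 ≡ 3422 (mod 3557)
1141 ≠ 3422; the check fails.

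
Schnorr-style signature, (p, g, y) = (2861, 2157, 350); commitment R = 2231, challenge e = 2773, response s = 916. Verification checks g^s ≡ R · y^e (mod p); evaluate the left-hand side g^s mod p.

Squares mod 2861: 2157^1≡2157, 2157^2≡663, 2157^4≡1836, 2157^8≡638, 2157^16≡782, 2157^32≡2131, 2157^64≡754, 2157^128≡2038, 2157^256≡2133, 2157^512≡699
916 = 512 + 256 + 128 + 16 + 4, so 2157^916 ≡ 699·2133·2038·782·1836 ≡ 1653 (mod 2861)

1653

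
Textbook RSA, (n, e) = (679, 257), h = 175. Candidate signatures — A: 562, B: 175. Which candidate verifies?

Candidate A: 562^257 mod 679 = 368
Candidate B: 175^257 mod 679 = 175
  → matches h = 175

B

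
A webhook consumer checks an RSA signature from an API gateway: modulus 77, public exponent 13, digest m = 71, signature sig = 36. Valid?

yes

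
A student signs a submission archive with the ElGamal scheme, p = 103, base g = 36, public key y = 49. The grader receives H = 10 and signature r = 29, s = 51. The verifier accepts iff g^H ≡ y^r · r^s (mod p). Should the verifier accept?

accept

Left side g^H mod p:
Squares mod 103: 36^1≡36, 36^2≡60, 36^4≡98, 36^8≡25
10 = 8 + 2, so 36^10 ≡ 25·60 ≡ 58 (mod 103)
Right side y^r · r^s mod p:
Squares mod 103: 49^1≡49, 49^2≡32, 49^4≡97, 49^8≡36, 49^16≡60
29 = 16 + 8 + 4 + 1, so 49^29 ≡ 60·36·97·49 ≡ 58 (mod 103)
Squares mod 103: 29^1≡29, 29^2≡17, 29^4≡83, 29^8≡91, 29^16≡41, 29^32≡33
51 = 32 + 16 + 2 + 1, so 29^51 ≡ 33·41·17·29 ≡ 1 (mod 103)
58·1 = 58 ≡ 58 (mod 103)
58 ≡ 58 (mod 103), so the signature is genuine.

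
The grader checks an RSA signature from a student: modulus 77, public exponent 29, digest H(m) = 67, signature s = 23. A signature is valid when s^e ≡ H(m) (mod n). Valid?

s^2 ≡ 23^2 = 529 ≡ 67
s^4 ≡ 67^2 = 4489 ≡ 23
s^8 ≡ 23^2 = 529 ≡ 67
s^16 ≡ 67^2 = 4489 ≡ 23
29 = 16 + 8 + 4 + 1, so s^29 ≡ 23·67·23·23 ≡ 67 (mod 77)
s^29 mod 77 = 67 matches H(m).

yes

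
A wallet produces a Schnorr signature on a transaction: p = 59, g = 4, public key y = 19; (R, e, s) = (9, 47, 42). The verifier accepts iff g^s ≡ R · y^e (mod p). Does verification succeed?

g^s mod p:
Squares mod 59: 4^1≡4, 4^2≡16, 4^4≡20, 4^8≡46, 4^16≡51, 4^32≡5
42 = 32 + 8 + 2, so 4^42 ≡ 5·46·16 ≡ 22 (mod 59)
R · y^e mod p:
Squares mod 59: 19^1≡19, 19^2≡7, 19^4≡49, 19^8≡41, 19^16≡29, 19^32≡15
47 = 32 + 8 + 4 + 2 + 1, so 19^47 ≡ 15·41·49·7·19 ≡ 26 (mod 59)
9·26 = 234 ≡ 57 (mod 59)
22 ≠ 57; the check fails.

fails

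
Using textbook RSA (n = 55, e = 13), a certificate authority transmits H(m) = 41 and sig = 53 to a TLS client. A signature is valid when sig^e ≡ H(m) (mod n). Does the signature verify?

does not verify

sig^2 ≡ 53^2 = 2809 ≡ 4
sig^4 ≡ 4^2 = 16
sig^8 ≡ 16^2 = 256 ≡ 36
13 = 8 + 4 + 1, so sig^13 ≡ 36·16·53 ≡ 3 (mod 55)
sig^13 mod 55 = 3, but H(m) = 41.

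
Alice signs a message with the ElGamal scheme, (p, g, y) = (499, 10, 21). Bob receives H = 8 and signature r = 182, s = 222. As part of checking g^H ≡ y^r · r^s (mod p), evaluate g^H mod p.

10^2 = 100
10^4 ≡ 100^2 = 10000 ≡ 20
10^8 ≡ 20^2 = 400

400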